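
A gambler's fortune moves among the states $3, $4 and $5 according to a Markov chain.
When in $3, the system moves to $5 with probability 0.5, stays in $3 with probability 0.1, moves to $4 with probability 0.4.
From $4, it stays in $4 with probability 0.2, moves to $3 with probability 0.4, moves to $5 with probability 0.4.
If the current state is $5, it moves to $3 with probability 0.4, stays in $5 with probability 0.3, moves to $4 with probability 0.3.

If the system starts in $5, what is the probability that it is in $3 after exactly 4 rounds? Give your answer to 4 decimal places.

0.3052

Propagate the distribution vector 4 rounds from $5.
After 0 rounds: (0.0000, 0.0000, 1.0000)
After 1 round: (0.4000, 0.3000, 0.3000)
After 2 rounds: (0.2800, 0.3100, 0.4100)
After 3 rounds: (0.3160, 0.2970, 0.3870)
After 4 rounds: (0.3052, 0.3019, 0.3929)
P(in $3 after 4 rounds) = 0.3052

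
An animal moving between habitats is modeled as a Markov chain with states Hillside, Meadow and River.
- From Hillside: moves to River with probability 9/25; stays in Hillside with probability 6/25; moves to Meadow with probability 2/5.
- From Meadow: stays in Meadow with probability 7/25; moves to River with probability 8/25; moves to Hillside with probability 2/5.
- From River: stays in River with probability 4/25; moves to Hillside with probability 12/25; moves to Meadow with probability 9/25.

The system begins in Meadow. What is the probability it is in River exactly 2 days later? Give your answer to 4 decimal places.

Sum over the intermediate state after 1 day:
P = P(Meadow→Hillside)·P(Hillside→River) + P(Meadow→Meadow)·P(Meadow→River) + P(Meadow→River)·P(River→River)
  = 0.4×0.36 + 0.28×0.32 + 0.32×0.16
  = 0.1440 + 0.0896 + 0.0512 = 0.2848

0.2848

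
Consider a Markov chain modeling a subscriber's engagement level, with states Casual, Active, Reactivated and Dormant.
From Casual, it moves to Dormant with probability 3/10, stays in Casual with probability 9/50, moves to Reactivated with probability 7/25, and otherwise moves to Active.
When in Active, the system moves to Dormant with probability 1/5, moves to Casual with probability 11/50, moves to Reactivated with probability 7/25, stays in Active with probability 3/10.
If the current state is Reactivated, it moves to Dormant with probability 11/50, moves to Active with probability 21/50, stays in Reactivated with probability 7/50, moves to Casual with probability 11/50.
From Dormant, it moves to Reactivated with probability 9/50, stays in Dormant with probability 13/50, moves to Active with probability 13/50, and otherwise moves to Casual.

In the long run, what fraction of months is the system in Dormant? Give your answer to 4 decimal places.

Let the stationary distribution be π with π = πP and π_1 + π_2 + π_3 + π_4 = 1.
π_1 = 0.18·π_1 + 0.22·π_2 + 0.22·π_3 + 0.3·π_4
π_2 = 0.24·π_1 + 0.3·π_2 + 0.42·π_3 + 0.26·π_4
π_3 = 0.28·π_1 + 0.28·π_2 + 0.14·π_3 + 0.18·π_4
Solving with the normalization constraint gives π = (0.2302, 0.3034, 0.2244, 0.2420).
So the stationary probability of Dormant is 0.2420.

0.2420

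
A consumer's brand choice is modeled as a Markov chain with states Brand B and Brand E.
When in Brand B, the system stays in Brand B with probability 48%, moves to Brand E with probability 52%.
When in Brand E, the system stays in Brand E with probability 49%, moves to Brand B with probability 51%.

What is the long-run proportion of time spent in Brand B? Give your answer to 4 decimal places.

0.4951

Let the stationary distribution be π with π = πP and π_1 + π_2 = 1.
π_1 = 0.48·π_1 + 0.51·π_2
Solving with the normalization constraint gives π = (0.4951, 0.5049).
So the stationary probability of Brand B is 0.4951.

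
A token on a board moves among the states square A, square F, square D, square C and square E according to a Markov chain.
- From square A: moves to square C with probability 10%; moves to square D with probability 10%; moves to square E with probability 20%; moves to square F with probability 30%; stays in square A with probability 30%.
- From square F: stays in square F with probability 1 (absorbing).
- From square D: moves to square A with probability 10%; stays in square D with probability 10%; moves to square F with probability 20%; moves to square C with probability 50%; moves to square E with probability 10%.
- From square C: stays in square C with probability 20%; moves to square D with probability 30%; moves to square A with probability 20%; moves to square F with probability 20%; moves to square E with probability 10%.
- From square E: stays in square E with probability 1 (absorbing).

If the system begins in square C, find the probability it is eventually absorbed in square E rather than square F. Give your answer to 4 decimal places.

0.3528

Let h(s) be the probability of absorption at square E starting from transient state s. Then h(square E) = 1 and h(square F) = 0. By first-step analysis:
h(square A) = 0.3·h(square A) + 0.3·0 + 0.1·h(square D) + 0.1·h(square C) + 0.2·1
h(square D) = 0.1·h(square A) + 0.2·0 + 0.1·h(square D) + 0.5·h(square C) + 0.1·1
h(square C) = 0.2·h(square A) + 0.2·0 + 0.3·h(square D) + 0.2·h(square C) + 0.1·1
Solving: h(square A) = 0.3861, h(square D) = 0.3500, h(square C) = 0.3528.
Starting from square C, the probability is 0.3528.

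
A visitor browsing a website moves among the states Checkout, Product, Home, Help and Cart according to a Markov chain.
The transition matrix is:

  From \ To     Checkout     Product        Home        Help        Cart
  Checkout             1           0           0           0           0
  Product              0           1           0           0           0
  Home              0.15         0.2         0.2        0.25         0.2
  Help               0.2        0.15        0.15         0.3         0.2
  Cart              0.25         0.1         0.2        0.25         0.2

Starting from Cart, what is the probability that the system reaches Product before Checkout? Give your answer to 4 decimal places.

0.3767

Let h(s) be the probability of absorption at Product starting from transient state s. Then h(Product) = 1 and h(Checkout) = 0. By first-step analysis:
h(Home) = 0.15·0 + 0.2·1 + 0.2·h(Home) + 0.25·h(Help) + 0.2·h(Cart)
h(Help) = 0.2·0 + 0.15·1 + 0.15·h(Home) + 0.3·h(Help) + 0.2·h(Cart)
h(Cart) = 0.25·0 + 0.1·1 + 0.2·h(Home) + 0.25·h(Help) + 0.2·h(Cart)
Solving: h(Home) = 0.4767, h(Help) = 0.4241, h(Cart) = 0.3767.
Starting from Cart, the probability is 0.3767.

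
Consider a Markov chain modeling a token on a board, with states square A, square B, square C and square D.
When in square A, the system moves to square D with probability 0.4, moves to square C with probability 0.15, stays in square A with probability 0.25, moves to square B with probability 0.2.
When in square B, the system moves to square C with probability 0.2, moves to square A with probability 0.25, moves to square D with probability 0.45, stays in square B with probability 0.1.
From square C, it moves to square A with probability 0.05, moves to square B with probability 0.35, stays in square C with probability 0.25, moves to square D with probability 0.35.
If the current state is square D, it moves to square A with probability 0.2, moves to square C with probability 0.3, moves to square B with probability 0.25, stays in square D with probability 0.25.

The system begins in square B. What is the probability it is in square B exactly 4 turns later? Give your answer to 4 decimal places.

0.2300

Propagate the distribution vector 4 turns from square B.
After 0 turns: (0.0000, 1.0000, 0.0000, 0.0000)
After 1 turn: (0.2500, 0.1000, 0.2000, 0.4500)
After 2 turns: (0.1875, 0.2425, 0.2425, 0.3275)
After 3 turns: (0.1851, 0.2285, 0.2355, 0.3509)
After 4 turns: (0.1854, 0.2300, 0.2376, 0.3470)
P(in square B after 4 turns) = 0.2300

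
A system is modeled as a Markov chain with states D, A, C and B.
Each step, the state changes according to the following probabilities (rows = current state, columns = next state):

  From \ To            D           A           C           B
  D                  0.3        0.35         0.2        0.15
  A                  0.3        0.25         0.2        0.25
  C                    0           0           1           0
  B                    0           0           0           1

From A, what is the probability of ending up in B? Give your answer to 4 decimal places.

Let h(s) be the probability of absorption at B starting from transient state s. Then h(B) = 1 and h(C) = 0. By first-step analysis:
h(D) = 0.3·h(D) + 0.35·h(A) + 0.2·0 + 0.15·1
h(A) = 0.3·h(D) + 0.25·h(A) + 0.2·0 + 0.25·1
Solving: h(D) = 0.4762, h(A) = 0.5238.
Starting from A, the probability is 0.5238.

0.5238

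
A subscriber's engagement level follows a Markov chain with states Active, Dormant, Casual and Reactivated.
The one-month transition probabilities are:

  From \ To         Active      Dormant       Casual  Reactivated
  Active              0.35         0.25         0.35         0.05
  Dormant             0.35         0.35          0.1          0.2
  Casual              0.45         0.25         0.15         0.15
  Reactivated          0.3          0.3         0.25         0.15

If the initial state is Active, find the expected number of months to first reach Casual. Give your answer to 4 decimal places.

Let t(s) be the expected number of months to first reach Casual from state s, with t(Casual) = 0. Conditioning on the first month:
t(Active) = 1 + 0.35·t(Active) + 0.25·t(Dormant) + 0.05·t(Reactivated)
t(Dormant) = 1 + 0.35·t(Active) + 0.35·t(Dormant) + 0.2·t(Reactivated)
t(Reactivated) = 1 + 0.3·t(Active) + 0.3·t(Dormant) + 0.15·t(Reactivated)
Solving: t(Active) = 3.7196, t(Dormant) = 4.8320, t(Reactivated) = 4.1947.
Expected months from Active to Casual: 3.7196.

3.7196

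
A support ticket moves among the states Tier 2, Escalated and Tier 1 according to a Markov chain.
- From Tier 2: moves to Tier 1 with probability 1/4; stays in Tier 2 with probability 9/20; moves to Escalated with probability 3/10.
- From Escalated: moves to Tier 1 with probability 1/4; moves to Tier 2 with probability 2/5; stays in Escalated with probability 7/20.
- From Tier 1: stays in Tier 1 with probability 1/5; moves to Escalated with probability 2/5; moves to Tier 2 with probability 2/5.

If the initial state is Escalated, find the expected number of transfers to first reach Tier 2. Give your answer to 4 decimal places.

Let t(s) be the expected number of transfers to first reach Tier 2 from state s, with t(Tier 2) = 0. Conditioning on the first transfer:
t(Escalated) = 1 + 0.35·t(Escalated) + 0.25·t(Tier 1)
t(Tier 1) = 1 + 0.4·t(Escalated) + 0.2·t(Tier 1)
Solving: t(Escalated) = 2.5000, t(Tier 1) = 2.5000.
Expected transfers from Escalated to Tier 2: 2.5000.

2.5000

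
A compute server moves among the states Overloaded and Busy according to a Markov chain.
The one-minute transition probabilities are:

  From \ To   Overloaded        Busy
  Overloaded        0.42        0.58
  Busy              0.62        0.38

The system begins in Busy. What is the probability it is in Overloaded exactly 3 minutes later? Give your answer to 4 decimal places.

0.5208

Propagate the distribution vector 3 minutes from Busy.
After 0 minutes: (0.0000, 1.0000)
After 1 minute: (0.6200, 0.3800)
After 2 minutes: (0.4960, 0.5040)
After 3 minutes: (0.5208, 0.4792)
P(in Overloaded after 3 minutes) = 0.5208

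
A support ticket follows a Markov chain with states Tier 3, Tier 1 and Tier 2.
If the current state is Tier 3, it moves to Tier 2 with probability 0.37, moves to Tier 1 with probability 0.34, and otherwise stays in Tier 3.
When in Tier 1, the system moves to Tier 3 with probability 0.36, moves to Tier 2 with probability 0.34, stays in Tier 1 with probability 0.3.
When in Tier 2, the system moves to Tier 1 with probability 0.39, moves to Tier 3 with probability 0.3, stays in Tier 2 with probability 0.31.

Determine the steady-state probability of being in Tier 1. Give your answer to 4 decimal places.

Let the stationary distribution be π with π = πP and π_1 + π_2 + π_3 = 1.
π_1 = 0.29·π_1 + 0.36·π_2 + 0.3·π_3
π_2 = 0.34·π_1 + 0.3·π_2 + 0.39·π_3
Solving with the normalization constraint gives π = (0.3174, 0.3432, 0.3393).
So the stationary probability of Tier 1 is 0.3432.

0.3432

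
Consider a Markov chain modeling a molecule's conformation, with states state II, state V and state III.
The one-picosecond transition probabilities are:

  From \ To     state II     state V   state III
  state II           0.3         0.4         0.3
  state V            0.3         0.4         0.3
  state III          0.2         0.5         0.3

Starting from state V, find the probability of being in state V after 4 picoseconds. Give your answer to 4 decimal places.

0.4300

Propagate the distribution vector 4 picoseconds from state V.
After 0 picoseconds: (0.0000, 1.0000, 0.0000)
After 1 picosecond: (0.3000, 0.4000, 0.3000)
After 2 picoseconds: (0.2700, 0.4300, 0.3000)
After 3 picoseconds: (0.2700, 0.4300, 0.3000)
After 4 picoseconds: (0.2700, 0.4300, 0.3000)
P(in state V after 4 picoseconds) = 0.4300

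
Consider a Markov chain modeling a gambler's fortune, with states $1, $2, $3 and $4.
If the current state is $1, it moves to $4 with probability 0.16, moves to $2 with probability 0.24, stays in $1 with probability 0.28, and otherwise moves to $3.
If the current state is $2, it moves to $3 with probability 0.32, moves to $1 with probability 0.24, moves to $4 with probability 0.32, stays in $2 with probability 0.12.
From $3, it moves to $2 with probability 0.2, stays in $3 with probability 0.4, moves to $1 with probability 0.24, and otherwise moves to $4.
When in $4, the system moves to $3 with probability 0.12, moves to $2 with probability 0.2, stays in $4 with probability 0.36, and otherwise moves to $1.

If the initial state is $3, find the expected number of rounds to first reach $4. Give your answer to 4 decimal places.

Let t(s) be the expected number of rounds to first reach $4 from state s, with t($4) = 0. Conditioning on the first round:
t($1) = 1 + 0.28·t($1) + 0.24·t($2) + 0.32·t($3)
t($2) = 1 + 0.24·t($1) + 0.12·t($2) + 0.32·t($3)
t($3) = 1 + 0.24·t($1) + 0.2·t($2) + 0.4·t($3)
Solving: t($1) = 5.2003, t($2) = 4.4574, t($3) = 5.2326.
Expected rounds from $3 to $4: 5.2326.

5.2326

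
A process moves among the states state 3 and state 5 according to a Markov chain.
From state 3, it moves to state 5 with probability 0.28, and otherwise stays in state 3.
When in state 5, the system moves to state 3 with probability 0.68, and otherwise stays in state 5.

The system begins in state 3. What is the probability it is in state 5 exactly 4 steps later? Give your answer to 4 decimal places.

Propagate the distribution vector 4 steps from state 3.
After 0 steps: (1.0000, 0.0000)
After 1 step: (0.7200, 0.2800)
After 2 steps: (0.7088, 0.2912)
After 3 steps: (0.7084, 0.2916)
After 4 steps: (0.7083, 0.2917)
P(in state 5 after 4 steps) = 0.2917

0.2917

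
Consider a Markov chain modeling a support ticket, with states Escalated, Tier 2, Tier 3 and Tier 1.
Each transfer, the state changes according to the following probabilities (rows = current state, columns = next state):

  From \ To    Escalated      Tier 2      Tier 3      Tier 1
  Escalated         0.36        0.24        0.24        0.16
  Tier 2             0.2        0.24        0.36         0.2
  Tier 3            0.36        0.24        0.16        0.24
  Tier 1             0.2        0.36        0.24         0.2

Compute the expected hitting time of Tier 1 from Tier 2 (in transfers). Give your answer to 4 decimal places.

5.0188

Let t(s) be the expected number of transfers to first reach Tier 1 from state s, with t(Tier 1) = 0. Conditioning on the first transfer:
t(Escalated) = 1 + 0.36·t(Escalated) + 0.24·t(Tier 2) + 0.24·t(Tier 3)
t(Tier 2) = 1 + 0.2·t(Escalated) + 0.24·t(Tier 2) + 0.36·t(Tier 3)
t(Tier 3) = 1 + 0.36·t(Escalated) + 0.24·t(Tier 2) + 0.16·t(Tier 3)
Solving: t(Escalated) = 5.2767, t(Tier 2) = 5.0188, t(Tier 3) = 4.8859.
Expected transfers from Tier 2 to Tier 1: 5.0188.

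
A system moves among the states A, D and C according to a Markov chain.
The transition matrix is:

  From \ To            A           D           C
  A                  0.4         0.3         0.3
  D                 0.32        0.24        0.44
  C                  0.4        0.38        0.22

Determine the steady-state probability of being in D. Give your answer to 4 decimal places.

0.3070

Let the stationary distribution be π with π = πP and π_1 + π_2 + π_3 = 1.
π_1 = 0.4·π_1 + 0.32·π_2 + 0.4·π_3
π_2 = 0.3·π_1 + 0.24·π_2 + 0.38·π_3
Solving with the normalization constraint gives π = (0.3754, 0.3070, 0.3176).
So the stationary probability of D is 0.3070.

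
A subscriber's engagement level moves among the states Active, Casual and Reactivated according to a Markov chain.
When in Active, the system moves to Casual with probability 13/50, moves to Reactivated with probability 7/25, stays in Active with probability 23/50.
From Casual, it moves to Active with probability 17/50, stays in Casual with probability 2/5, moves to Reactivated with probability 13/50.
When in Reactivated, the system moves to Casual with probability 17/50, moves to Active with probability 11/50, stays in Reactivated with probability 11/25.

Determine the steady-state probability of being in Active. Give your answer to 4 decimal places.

0.3420

Let the stationary distribution be π with π = πP and π_1 + π_2 + π_3 = 1.
π_1 = 0.46·π_1 + 0.34·π_2 + 0.22·π_3
π_2 = 0.26·π_1 + 0.4·π_2 + 0.34·π_3
Solving with the normalization constraint gives π = (0.3420, 0.3326, 0.3254).
So the stationary probability of Active is 0.3420.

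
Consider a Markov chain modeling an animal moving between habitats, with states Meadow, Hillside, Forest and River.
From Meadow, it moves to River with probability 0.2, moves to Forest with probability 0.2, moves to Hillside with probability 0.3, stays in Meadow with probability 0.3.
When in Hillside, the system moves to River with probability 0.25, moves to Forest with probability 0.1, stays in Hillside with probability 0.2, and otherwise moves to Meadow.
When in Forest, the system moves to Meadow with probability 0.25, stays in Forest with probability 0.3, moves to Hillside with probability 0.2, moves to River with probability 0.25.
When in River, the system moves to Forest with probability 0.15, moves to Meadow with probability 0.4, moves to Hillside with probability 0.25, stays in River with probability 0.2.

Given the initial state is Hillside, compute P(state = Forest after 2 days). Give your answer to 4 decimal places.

0.1775

Propagate the distribution vector 2 days from Hillside.
After 0 days: (0.0000, 1.0000, 0.0000, 0.0000)
After 1 day: (0.4500, 0.2000, 0.1000, 0.2500)
After 2 days: (0.3500, 0.2575, 0.1775, 0.2150)
P(in Forest after 2 days) = 0.1775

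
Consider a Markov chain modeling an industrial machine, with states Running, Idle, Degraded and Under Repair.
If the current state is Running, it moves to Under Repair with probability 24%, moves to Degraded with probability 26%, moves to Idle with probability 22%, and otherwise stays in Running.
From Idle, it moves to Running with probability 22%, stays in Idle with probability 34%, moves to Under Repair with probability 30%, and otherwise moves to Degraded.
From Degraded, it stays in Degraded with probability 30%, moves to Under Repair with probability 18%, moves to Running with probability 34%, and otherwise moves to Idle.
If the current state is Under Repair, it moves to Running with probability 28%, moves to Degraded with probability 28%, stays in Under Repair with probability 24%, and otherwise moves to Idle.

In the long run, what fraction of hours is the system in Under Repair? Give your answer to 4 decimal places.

Let the stationary distribution be π with π = πP and π_1 + π_2 + π_3 + π_4 = 1.
π_1 = 0.28·π_1 + 0.22·π_2 + 0.34·π_3 + 0.28·π_4
π_2 = 0.22·π_1 + 0.34·π_2 + 0.18·π_3 + 0.2·π_4
π_3 = 0.26·π_1 + 0.14·π_2 + 0.3·π_3 + 0.28·π_4
Solving with the normalization constraint gives π = (0.2808, 0.2334, 0.2466, 0.2392).
So the stationary probability of Under Repair is 0.2392.

0.2392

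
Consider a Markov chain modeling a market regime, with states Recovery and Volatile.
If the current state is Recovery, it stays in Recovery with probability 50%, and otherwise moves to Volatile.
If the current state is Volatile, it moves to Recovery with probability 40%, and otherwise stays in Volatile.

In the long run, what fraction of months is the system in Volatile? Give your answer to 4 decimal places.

0.5556

Let the stationary distribution be π with π = πP and π_1 + π_2 = 1.
π_1 = 0.5·π_1 + 0.4·π_2
Solving with the normalization constraint gives π = (0.4444, 0.5556).
So the stationary probability of Volatile is 0.5556.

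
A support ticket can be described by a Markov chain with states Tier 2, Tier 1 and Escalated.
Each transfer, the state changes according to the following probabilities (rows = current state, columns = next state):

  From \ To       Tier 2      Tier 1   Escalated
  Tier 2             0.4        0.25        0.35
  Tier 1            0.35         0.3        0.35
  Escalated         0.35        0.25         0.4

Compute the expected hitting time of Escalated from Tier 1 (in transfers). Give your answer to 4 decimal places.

Let t(s) be the expected number of transfers to first reach Escalated from state s, with t(Escalated) = 0. Conditioning on the first transfer:
t(Tier 2) = 1 + 0.4·t(Tier 2) + 0.25·t(Tier 1)
t(Tier 1) = 1 + 0.35·t(Tier 2) + 0.3·t(Tier 1)
Solving: t(Tier 2) = 2.8571, t(Tier 1) = 2.8571.
Expected transfers from Tier 1 to Escalated: 2.8571.

2.8571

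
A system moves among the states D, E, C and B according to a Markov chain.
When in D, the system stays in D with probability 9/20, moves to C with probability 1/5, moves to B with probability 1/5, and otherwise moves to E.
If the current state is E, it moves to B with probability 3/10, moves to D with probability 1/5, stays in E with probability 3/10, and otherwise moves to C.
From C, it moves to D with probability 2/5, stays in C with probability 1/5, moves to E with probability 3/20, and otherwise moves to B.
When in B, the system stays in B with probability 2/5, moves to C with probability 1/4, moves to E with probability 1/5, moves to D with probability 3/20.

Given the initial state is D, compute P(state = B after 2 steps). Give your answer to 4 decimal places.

Propagate the distribution vector 2 steps from D.
After 0 steps: (1.0000, 0.0000, 0.0000, 0.0000)
After 1 step: (0.4500, 0.1500, 0.2000, 0.2000)
After 2 steps: (0.3425, 0.1825, 0.2100, 0.2650)
P(in B after 2 steps) = 0.2650

0.2650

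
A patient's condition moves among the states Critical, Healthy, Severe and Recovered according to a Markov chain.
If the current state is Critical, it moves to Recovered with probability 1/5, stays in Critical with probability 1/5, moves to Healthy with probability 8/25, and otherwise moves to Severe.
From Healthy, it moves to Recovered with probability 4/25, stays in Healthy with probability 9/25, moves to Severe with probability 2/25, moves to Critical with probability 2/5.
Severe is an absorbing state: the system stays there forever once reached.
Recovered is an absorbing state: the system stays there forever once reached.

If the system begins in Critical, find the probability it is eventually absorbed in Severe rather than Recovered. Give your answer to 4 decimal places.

Let h(s) be the probability of absorption at Severe starting from transient state s. Then h(Severe) = 1 and h(Recovered) = 0. By first-step analysis:
h(Critical) = 0.2·h(Critical) + 0.32·h(Healthy) + 0.28·1 + 0.2·0
h(Healthy) = 0.4·h(Critical) + 0.36·h(Healthy) + 0.08·1 + 0.16·0
Solving: h(Critical) = 0.5333, h(Healthy) = 0.4583.
Starting from Critical, the probability is 0.5333.

0.5333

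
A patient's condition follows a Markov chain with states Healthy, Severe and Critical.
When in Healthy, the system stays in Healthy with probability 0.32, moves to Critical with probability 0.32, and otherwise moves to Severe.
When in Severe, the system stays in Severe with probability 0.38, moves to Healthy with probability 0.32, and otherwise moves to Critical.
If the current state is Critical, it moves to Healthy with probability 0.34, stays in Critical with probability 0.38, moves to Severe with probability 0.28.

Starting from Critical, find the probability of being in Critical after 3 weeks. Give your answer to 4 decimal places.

Propagate the distribution vector 3 weeks from Critical.
After 0 weeks: (0.0000, 0.0000, 1.0000)
After 1 week: (0.3400, 0.2800, 0.3800)
After 2 weeks: (0.3276, 0.3352, 0.3372)
After 3 weeks: (0.3267, 0.3397, 0.3335)
P(in Critical after 3 weeks) = 0.3335

0.3335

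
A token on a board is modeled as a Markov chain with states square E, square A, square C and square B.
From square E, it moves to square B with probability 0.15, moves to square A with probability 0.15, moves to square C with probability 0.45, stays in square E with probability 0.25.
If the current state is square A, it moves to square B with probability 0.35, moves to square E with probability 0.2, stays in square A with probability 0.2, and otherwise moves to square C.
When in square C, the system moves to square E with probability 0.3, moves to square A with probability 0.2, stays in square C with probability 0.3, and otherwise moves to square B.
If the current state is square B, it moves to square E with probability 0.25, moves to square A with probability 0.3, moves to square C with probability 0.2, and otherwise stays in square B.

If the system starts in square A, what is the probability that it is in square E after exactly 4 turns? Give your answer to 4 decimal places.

Propagate the distribution vector 4 turns from square A.
After 0 turns: (0.0000, 1.0000, 0.0000, 0.0000)
After 1 turn: (0.2000, 0.2000, 0.2500, 0.3500)
After 2 turns: (0.2525, 0.2250, 0.2850, 0.2375)
After 3 turns: (0.2530, 0.2111, 0.3029, 0.2330)
After 4 turns: (0.2546, 0.2107, 0.3041, 0.2307)
P(in square E after 4 turns) = 0.2546

0.2546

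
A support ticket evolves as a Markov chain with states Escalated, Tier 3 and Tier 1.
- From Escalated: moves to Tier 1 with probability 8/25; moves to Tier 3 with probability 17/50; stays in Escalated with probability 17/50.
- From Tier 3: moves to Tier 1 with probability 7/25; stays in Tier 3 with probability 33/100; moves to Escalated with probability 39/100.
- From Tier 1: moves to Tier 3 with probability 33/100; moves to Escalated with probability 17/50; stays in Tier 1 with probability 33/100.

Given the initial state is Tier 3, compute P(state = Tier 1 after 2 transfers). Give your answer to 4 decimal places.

Sum over the intermediate state after 1 transfer:
P = P(Tier 3→Escalated)·P(Escalated→Tier 1) + P(Tier 3→Tier 3)·P(Tier 3→Tier 1) + P(Tier 3→Tier 1)·P(Tier 1→Tier 1)
  = 0.39×0.32 + 0.33×0.28 + 0.28×0.33
  = 0.1248 + 0.0924 + 0.0924 = 0.3096

0.3096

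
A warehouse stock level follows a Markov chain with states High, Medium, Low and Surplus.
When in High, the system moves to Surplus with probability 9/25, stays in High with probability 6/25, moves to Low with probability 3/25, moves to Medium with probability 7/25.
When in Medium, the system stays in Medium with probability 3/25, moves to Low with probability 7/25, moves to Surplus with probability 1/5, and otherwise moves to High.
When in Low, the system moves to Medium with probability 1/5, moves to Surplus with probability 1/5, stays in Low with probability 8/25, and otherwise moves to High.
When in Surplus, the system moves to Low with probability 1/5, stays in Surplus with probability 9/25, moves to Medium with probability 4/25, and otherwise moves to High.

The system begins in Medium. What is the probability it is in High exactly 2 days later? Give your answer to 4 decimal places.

0.2784

Propagate the distribution vector 2 days from Medium.
After 0 days: (0.0000, 1.0000, 0.0000, 0.0000)
After 1 day: (0.4000, 0.1200, 0.2800, 0.2000)
After 2 days: (0.2784, 0.2144, 0.2112, 0.2960)
P(in High after 2 days) = 0.2784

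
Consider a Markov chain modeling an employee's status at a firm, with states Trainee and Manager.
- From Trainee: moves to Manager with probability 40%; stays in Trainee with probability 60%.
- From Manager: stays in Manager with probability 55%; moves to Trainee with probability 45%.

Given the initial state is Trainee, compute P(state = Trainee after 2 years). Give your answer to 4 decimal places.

Sum over the intermediate state after 1 year:
P = P(Trainee→Trainee)·P(Trainee→Trainee) + P(Trainee→Manager)·P(Manager→Trainee)
  = 0.6×0.6 + 0.4×0.45
  = 0.3600 + 0.1800 = 0.5400

0.5400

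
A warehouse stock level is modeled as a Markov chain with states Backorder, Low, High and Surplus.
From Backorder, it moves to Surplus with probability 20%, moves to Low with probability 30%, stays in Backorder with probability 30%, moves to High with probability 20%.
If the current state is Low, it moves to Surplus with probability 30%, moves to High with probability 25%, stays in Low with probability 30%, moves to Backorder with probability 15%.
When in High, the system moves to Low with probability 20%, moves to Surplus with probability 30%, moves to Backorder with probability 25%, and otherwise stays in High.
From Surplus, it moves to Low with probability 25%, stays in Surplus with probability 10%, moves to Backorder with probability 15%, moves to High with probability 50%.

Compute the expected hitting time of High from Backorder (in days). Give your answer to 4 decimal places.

Let t(s) be the expected number of days to first reach High from state s, with t(High) = 0. Conditioning on the first day:
t(Backorder) = 1 + 0.3·t(Backorder) + 0.3·t(Low) + 0.2·t(Surplus)
t(Low) = 1 + 0.15·t(Backorder) + 0.3·t(Low) + 0.3·t(Surplus)
t(Surplus) = 1 + 0.15·t(Backorder) + 0.25·t(Low) + 0.1·t(Surplus)
Solving: t(Backorder) = 3.6111, t(Low) = 3.3333, t(Surplus) = 2.6389.
Expected days from Backorder to High: 3.6111.

3.6111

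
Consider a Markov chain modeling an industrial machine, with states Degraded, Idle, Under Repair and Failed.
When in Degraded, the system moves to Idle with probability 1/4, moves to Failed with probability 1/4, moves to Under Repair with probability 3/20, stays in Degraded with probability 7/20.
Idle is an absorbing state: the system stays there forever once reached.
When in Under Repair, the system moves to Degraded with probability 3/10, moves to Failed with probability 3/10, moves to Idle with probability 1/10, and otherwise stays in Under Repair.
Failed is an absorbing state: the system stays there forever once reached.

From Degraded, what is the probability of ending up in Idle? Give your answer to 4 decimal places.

Let h(s) be the probability of absorption at Idle starting from transient state s. Then h(Idle) = 1 and h(Failed) = 0. By first-step analysis:
h(Degraded) = 0.35·h(Degraded) + 0.25·1 + 0.15·h(Under Repair) + 0.25·0
h(Under Repair) = 0.3·h(Degraded) + 0.1·1 + 0.3·h(Under Repair) + 0.3·0
Solving: h(Degraded) = 0.4634, h(Under Repair) = 0.3415.
Starting from Degraded, the probability is 0.4634.

0.4634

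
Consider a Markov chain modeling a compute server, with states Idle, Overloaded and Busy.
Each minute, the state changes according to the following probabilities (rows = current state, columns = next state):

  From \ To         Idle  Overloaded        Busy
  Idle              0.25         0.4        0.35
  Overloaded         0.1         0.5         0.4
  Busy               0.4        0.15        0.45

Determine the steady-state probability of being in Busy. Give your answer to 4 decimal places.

Let the stationary distribution be π with π = πP and π_1 + π_2 + π_3 = 1.
π_1 = 0.25·π_1 + 0.1·π_2 + 0.4·π_3
π_2 = 0.4·π_1 + 0.5·π_2 + 0.15·π_3
Solving with the normalization constraint gives π = (0.2614, 0.3313, 0.4073).
So the stationary probability of Busy is 0.4073.

0.4073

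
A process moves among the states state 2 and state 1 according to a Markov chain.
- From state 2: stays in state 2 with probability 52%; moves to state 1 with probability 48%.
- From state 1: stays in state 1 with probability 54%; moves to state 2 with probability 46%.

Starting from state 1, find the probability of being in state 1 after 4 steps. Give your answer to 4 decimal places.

Propagate the distribution vector 4 steps from state 1.
After 0 steps: (0.0000, 1.0000)
After 1 step: (0.4600, 0.5400)
After 2 steps: (0.4876, 0.5124)
After 3 steps: (0.4893, 0.5107)
After 4 steps: (0.4894, 0.5106)
P(in state 1 after 4 steps) = 0.5106

0.5106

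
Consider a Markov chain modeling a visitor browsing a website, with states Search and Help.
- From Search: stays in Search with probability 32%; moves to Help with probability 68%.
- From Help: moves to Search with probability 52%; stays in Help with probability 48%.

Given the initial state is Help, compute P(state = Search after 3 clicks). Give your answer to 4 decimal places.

0.4368

Propagate the distribution vector 3 clicks from Help.
After 0 clicks: (0.0000, 1.0000)
After 1 click: (0.5200, 0.4800)
After 2 clicks: (0.4160, 0.5840)
After 3 clicks: (0.4368, 0.5632)
P(in Search after 3 clicks) = 0.4368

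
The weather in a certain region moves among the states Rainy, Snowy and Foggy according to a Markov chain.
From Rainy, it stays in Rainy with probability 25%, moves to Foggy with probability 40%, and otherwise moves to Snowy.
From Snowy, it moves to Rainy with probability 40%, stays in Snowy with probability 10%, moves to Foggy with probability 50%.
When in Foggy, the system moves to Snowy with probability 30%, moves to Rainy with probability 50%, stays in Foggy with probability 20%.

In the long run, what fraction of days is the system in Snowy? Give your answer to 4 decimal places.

0.2658

Let the stationary distribution be π with π = πP and π_1 + π_2 + π_3 = 1.
π_1 = 0.25·π_1 + 0.4·π_2 + 0.5·π_3
π_2 = 0.35·π_1 + 0.1·π_2 + 0.3·π_3
Solving with the normalization constraint gives π = (0.3787, 0.2658, 0.3555).
So the stationary probability of Snowy is 0.2658.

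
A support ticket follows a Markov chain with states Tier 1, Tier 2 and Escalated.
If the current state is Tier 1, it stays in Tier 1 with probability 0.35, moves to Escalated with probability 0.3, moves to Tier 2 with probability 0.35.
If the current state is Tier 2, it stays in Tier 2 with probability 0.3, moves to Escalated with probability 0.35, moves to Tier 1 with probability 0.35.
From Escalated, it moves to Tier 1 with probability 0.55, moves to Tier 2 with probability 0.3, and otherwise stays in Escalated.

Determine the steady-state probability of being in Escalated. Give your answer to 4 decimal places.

0.2748

Let the stationary distribution be π with π = πP and π_1 + π_2 + π_3 = 1.
π_1 = 0.35·π_1 + 0.35·π_2 + 0.55·π_3
π_2 = 0.35·π_1 + 0.3·π_2 + 0.3·π_3
Solving with the normalization constraint gives π = (0.4050, 0.3202, 0.2748).
So the stationary probability of Escalated is 0.2748.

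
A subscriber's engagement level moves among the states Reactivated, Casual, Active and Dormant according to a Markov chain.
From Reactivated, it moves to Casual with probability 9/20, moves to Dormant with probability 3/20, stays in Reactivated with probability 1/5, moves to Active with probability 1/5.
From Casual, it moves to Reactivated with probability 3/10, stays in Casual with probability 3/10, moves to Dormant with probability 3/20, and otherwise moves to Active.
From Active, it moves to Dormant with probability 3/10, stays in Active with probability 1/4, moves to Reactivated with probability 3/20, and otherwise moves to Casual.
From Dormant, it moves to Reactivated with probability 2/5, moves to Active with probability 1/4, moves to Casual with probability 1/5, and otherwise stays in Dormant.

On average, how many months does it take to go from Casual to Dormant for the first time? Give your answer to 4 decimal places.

5.3851

Let t(s) be the expected number of months to first reach Dormant from state s, with t(Dormant) = 0. Conditioning on the first month:
t(Reactivated) = 1 + 0.2·t(Reactivated) + 0.45·t(Casual) + 0.2·t(Active)
t(Casual) = 1 + 0.3·t(Reactivated) + 0.3·t(Casual) + 0.25·t(Active)
t(Active) = 1 + 0.15·t(Reactivated) + 0.3·t(Casual) + 0.25·t(Active)
Solving: t(Reactivated) = 5.4221, t(Casual) = 5.3851, t(Active) = 4.5718.
Expected months from Casual to Dormant: 5.3851.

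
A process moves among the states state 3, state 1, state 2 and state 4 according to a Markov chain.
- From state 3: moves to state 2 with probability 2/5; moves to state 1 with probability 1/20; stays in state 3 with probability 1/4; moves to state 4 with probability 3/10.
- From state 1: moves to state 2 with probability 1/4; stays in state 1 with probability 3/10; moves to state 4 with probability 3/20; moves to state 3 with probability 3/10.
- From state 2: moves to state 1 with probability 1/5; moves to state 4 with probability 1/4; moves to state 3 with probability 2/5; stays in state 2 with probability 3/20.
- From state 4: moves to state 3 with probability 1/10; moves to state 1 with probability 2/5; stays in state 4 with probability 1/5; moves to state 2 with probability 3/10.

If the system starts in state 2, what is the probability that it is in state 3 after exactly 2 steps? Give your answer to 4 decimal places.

Propagate the distribution vector 2 steps from state 2.
After 0 steps: (0.0000, 0.0000, 1.0000, 0.0000)
After 1 step: (0.4000, 0.2000, 0.1500, 0.2500)
After 2 steps: (0.2450, 0.2100, 0.3075, 0.2375)
P(in state 3 after 2 steps) = 0.2450

0.2450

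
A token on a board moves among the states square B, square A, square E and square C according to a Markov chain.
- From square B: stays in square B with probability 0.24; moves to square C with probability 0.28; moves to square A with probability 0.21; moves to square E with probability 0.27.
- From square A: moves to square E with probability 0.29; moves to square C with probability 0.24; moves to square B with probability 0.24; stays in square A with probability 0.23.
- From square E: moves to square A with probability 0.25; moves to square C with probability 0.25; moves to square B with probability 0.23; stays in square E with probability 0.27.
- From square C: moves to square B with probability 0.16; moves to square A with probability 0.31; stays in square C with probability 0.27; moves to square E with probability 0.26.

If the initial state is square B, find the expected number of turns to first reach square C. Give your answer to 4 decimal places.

Let t(s) be the expected number of turns to first reach square C from state s, with t(square C) = 0. Conditioning on the first turn:
t(square B) = 1 + 0.24·t(square B) + 0.21·t(square A) + 0.27·t(square E)
t(square A) = 1 + 0.24·t(square B) + 0.23·t(square A) + 0.29·t(square E)
t(square E) = 1 + 0.23·t(square B) + 0.25·t(square A) + 0.27·t(square E)
Solving: t(square B) = 3.8060, t(square A) = 3.9638, t(square E) = 3.9265.
Expected turns from square B to square C: 3.8060.

3.8060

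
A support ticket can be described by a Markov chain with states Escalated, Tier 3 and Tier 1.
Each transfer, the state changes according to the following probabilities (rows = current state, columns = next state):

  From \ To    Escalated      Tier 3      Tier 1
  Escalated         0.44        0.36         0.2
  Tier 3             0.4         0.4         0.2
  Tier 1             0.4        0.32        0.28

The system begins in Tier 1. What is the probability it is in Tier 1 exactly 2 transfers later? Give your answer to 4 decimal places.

Sum over the intermediate state after 1 transfer:
P = P(Tier 1→Escalated)·P(Escalated→Tier 1) + P(Tier 1→Tier 3)·P(Tier 3→Tier 1) + P(Tier 1→Tier 1)·P(Tier 1→Tier 1)
  = 0.4×0.2 + 0.32×0.2 + 0.28×0.28
  = 0.0800 + 0.0640 + 0.0784 = 0.2224

0.2224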